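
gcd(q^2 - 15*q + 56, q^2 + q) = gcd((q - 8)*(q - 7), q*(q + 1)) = 1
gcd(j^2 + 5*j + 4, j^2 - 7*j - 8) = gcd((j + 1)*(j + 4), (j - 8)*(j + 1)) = j + 1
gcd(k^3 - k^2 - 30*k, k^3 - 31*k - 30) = k^2 - k - 30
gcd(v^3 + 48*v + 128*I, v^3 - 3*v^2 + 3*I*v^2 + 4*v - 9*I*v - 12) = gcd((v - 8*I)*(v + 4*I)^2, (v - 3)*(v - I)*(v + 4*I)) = v + 4*I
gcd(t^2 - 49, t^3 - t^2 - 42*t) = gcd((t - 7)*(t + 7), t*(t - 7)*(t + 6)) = t - 7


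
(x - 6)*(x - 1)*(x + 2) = x^3 - 5*x^2 - 8*x + 12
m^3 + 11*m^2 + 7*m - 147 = (m - 3)*(m + 7)^2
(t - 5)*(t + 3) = t^2 - 2*t - 15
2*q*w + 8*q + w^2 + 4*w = (2*q + w)*(w + 4)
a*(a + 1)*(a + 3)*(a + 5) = a^4 + 9*a^3 + 23*a^2 + 15*a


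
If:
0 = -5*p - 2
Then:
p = -2/5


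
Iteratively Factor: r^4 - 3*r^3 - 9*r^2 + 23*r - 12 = (r + 3)*(r^3 - 6*r^2 + 9*r - 4) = (r - 1)*(r + 3)*(r^2 - 5*r + 4) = (r - 1)^2*(r + 3)*(r - 4)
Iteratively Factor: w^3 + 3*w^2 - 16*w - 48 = (w - 4)*(w^2 + 7*w + 12) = (w - 4)*(w + 3)*(w + 4)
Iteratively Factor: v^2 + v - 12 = (v - 3)*(v + 4)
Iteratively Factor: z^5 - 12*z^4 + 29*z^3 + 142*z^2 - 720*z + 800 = (z - 5)*(z^4 - 7*z^3 - 6*z^2 + 112*z - 160) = (z - 5)*(z + 4)*(z^3 - 11*z^2 + 38*z - 40) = (z - 5)^2*(z + 4)*(z^2 - 6*z + 8) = (z - 5)^2*(z - 2)*(z + 4)*(z - 4)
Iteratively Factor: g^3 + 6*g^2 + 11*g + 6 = (g + 1)*(g^2 + 5*g + 6) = (g + 1)*(g + 3)*(g + 2)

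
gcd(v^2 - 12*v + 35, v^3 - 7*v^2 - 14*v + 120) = v - 5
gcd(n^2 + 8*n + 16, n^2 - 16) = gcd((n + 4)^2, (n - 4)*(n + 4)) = n + 4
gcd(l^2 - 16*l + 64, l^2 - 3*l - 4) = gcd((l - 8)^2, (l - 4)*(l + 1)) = 1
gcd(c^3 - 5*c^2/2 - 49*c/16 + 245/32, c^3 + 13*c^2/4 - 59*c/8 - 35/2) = c^2 - 3*c/4 - 35/8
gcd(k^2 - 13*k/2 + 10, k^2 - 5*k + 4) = k - 4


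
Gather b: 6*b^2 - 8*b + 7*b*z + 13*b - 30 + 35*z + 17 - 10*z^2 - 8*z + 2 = 6*b^2 + b*(7*z + 5) - 10*z^2 + 27*z - 11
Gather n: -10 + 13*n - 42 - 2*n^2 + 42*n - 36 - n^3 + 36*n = -n^3 - 2*n^2 + 91*n - 88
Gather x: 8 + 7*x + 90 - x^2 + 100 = -x^2 + 7*x + 198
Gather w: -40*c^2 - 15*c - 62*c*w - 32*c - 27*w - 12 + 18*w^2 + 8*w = -40*c^2 - 47*c + 18*w^2 + w*(-62*c - 19) - 12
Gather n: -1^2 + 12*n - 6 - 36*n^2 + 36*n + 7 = -36*n^2 + 48*n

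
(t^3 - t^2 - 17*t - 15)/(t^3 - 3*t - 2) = (t^2 - 2*t - 15)/(t^2 - t - 2)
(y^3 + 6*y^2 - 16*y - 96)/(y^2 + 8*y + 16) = (y^2 + 2*y - 24)/(y + 4)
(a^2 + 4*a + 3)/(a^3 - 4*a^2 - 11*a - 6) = (a + 3)/(a^2 - 5*a - 6)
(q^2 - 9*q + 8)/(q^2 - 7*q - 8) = (q - 1)/(q + 1)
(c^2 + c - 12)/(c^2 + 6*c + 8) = (c - 3)/(c + 2)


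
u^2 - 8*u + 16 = (u - 4)^2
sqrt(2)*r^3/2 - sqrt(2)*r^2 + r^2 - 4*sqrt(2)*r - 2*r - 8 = (r - 4)*(r + 2)*(sqrt(2)*r/2 + 1)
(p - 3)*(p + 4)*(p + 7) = p^3 + 8*p^2 - 5*p - 84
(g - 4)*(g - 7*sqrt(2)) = g^2 - 7*sqrt(2)*g - 4*g + 28*sqrt(2)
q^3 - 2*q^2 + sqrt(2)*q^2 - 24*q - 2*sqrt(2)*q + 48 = (q - 2)*(q - 3*sqrt(2))*(q + 4*sqrt(2))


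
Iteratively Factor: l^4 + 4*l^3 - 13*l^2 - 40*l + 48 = (l - 3)*(l^3 + 7*l^2 + 8*l - 16) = (l - 3)*(l + 4)*(l^2 + 3*l - 4) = (l - 3)*(l + 4)^2*(l - 1)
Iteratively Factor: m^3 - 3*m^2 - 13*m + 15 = (m - 5)*(m^2 + 2*m - 3) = (m - 5)*(m + 3)*(m - 1)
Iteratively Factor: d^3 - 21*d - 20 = (d + 4)*(d^2 - 4*d - 5) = (d + 1)*(d + 4)*(d - 5)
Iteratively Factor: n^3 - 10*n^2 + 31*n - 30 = (n - 5)*(n^2 - 5*n + 6) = (n - 5)*(n - 2)*(n - 3)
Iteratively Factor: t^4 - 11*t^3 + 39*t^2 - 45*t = (t - 3)*(t^3 - 8*t^2 + 15*t) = (t - 5)*(t - 3)*(t^2 - 3*t) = (t - 5)*(t - 3)^2*(t)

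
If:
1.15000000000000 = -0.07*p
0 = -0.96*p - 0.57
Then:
No Solution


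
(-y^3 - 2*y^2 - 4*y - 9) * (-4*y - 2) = 4*y^4 + 10*y^3 + 20*y^2 + 44*y + 18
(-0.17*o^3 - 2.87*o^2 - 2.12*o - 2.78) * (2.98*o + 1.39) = -0.5066*o^4 - 8.7889*o^3 - 10.3069*o^2 - 11.2312*o - 3.8642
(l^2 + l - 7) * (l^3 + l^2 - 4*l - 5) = l^5 + 2*l^4 - 10*l^3 - 16*l^2 + 23*l + 35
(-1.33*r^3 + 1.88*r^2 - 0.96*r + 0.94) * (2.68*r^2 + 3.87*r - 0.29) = -3.5644*r^5 - 0.1087*r^4 + 5.0885*r^3 - 1.7412*r^2 + 3.9162*r - 0.2726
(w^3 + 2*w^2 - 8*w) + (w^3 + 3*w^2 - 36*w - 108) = 2*w^3 + 5*w^2 - 44*w - 108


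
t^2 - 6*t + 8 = (t - 4)*(t - 2)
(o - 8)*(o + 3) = o^2 - 5*o - 24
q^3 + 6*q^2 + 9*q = q*(q + 3)^2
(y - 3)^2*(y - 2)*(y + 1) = y^4 - 7*y^3 + 13*y^2 + 3*y - 18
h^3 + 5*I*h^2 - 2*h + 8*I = (h - I)*(h + 2*I)*(h + 4*I)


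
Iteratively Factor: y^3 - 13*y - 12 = (y - 4)*(y^2 + 4*y + 3) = (y - 4)*(y + 1)*(y + 3)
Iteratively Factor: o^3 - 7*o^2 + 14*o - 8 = (o - 2)*(o^2 - 5*o + 4) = (o - 4)*(o - 2)*(o - 1)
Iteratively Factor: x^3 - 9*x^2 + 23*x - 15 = (x - 5)*(x^2 - 4*x + 3) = (x - 5)*(x - 1)*(x - 3)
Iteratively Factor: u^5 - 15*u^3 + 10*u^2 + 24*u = (u - 3)*(u^4 + 3*u^3 - 6*u^2 - 8*u) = (u - 3)*(u + 1)*(u^3 + 2*u^2 - 8*u) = u*(u - 3)*(u + 1)*(u^2 + 2*u - 8) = u*(u - 3)*(u + 1)*(u + 4)*(u - 2)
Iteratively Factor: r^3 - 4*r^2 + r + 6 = (r - 2)*(r^2 - 2*r - 3) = (r - 3)*(r - 2)*(r + 1)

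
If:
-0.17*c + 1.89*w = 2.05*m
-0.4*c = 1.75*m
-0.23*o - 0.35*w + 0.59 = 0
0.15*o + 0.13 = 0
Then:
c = -14.28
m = 3.26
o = -0.87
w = 2.26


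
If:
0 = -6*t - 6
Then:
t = -1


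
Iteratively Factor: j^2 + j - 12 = (j + 4)*(j - 3)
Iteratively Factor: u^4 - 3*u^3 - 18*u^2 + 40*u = (u - 5)*(u^3 + 2*u^2 - 8*u) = u*(u - 5)*(u^2 + 2*u - 8) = u*(u - 5)*(u + 4)*(u - 2)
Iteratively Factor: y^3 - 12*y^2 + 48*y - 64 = (y - 4)*(y^2 - 8*y + 16) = (y - 4)^2*(y - 4)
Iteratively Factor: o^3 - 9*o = (o - 3)*(o^2 + 3*o) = (o - 3)*(o + 3)*(o)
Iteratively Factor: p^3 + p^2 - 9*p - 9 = (p + 3)*(p^2 - 2*p - 3) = (p - 3)*(p + 3)*(p + 1)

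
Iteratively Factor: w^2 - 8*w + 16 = (w - 4)*(w - 4)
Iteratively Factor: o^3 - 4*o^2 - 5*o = (o)*(o^2 - 4*o - 5) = o*(o - 5)*(o + 1)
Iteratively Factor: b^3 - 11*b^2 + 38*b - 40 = (b - 5)*(b^2 - 6*b + 8) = (b - 5)*(b - 2)*(b - 4)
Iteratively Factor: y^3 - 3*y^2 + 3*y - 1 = (y - 1)*(y^2 - 2*y + 1) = (y - 1)^2*(y - 1)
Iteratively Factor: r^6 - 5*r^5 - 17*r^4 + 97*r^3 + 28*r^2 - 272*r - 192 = (r - 4)*(r^5 - r^4 - 21*r^3 + 13*r^2 + 80*r + 48) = (r - 4)*(r + 1)*(r^4 - 2*r^3 - 19*r^2 + 32*r + 48) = (r - 4)*(r + 1)*(r + 4)*(r^3 - 6*r^2 + 5*r + 12) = (r - 4)^2*(r + 1)*(r + 4)*(r^2 - 2*r - 3) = (r - 4)^2*(r - 3)*(r + 1)*(r + 4)*(r + 1)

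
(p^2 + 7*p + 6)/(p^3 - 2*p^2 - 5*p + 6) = (p^2 + 7*p + 6)/(p^3 - 2*p^2 - 5*p + 6)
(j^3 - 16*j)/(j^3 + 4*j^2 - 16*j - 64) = j/(j + 4)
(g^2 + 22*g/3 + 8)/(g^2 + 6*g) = (g + 4/3)/g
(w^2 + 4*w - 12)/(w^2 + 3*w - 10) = (w + 6)/(w + 5)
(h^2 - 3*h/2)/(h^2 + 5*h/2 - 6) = h/(h + 4)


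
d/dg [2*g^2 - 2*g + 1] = 4*g - 2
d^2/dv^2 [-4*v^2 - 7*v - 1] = -8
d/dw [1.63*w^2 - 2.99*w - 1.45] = 3.26*w - 2.99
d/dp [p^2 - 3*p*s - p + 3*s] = 2*p - 3*s - 1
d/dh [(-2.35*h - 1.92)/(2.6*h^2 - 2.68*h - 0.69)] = (6.11*h^2 + 9.984*h - 3.5241)/(6.76*h^4 - 13.936*h^3 + 3.5944*h^2 + 3.6984*h + 0.4761)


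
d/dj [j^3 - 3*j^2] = 3*j*(j - 2)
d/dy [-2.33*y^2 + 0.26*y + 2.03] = 0.26 - 4.66*y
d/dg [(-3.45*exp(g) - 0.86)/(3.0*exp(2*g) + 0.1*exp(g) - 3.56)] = (10.35*exp(2*g) + 5.16*exp(g) + 12.368)*exp(g)/(9.0*exp(4*g) + 0.6*exp(3*g) - 21.35*exp(2*g) - 0.712*exp(g) + 12.6736)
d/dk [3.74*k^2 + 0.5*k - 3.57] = 7.48*k + 0.5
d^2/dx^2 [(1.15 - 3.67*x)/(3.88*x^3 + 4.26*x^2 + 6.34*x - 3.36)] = (-331.497888*x^5 - 156.213456*x^4 + 351.484664*x^3 - 279.187752*x^2 - 38.873592*x - 30.988456)/(58.411072*x^9 + 192.395232*x^8 + 497.572752*x^7 + 554.315976*x^6 + 479.823528*x^5 - 165.147912*x^4 - 158.238296*x^3 - 260.89056*x^2 + 214.728192*x - 37.933056)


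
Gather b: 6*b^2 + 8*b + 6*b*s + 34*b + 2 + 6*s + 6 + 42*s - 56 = 6*b^2 + b*(6*s + 42) + 48*s - 48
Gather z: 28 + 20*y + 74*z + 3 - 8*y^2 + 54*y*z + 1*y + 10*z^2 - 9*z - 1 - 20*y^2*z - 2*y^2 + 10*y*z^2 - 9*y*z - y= -10*y^2 + 20*y + z^2*(10*y + 10) + z*(-20*y^2 + 45*y + 65) + 30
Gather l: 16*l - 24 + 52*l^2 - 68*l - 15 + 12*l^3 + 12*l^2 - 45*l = 12*l^3 + 64*l^2 - 97*l - 39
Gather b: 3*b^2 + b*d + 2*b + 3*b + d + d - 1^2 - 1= 3*b^2 + b*(d + 5) + 2*d - 2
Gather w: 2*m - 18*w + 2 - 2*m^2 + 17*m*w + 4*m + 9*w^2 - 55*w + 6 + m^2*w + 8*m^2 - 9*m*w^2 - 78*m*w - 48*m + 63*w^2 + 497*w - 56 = 6*m^2 - 42*m + w^2*(72 - 9*m) + w*(m^2 - 61*m + 424) - 48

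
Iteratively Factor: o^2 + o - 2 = (o - 1)*(o + 2)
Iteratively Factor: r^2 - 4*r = (r)*(r - 4)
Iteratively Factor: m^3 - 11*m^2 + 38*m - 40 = (m - 2)*(m^2 - 9*m + 20) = (m - 5)*(m - 2)*(m - 4)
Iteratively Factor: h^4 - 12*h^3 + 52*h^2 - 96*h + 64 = (h - 2)*(h^3 - 10*h^2 + 32*h - 32) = (h - 4)*(h - 2)*(h^2 - 6*h + 8) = (h - 4)*(h - 2)^2*(h - 4)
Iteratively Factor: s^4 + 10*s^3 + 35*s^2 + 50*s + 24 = (s + 4)*(s^3 + 6*s^2 + 11*s + 6) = (s + 2)*(s + 4)*(s^2 + 4*s + 3) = (s + 2)*(s + 3)*(s + 4)*(s + 1)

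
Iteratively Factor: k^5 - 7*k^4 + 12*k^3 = (k)*(k^4 - 7*k^3 + 12*k^2) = k^2*(k^3 - 7*k^2 + 12*k) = k^2*(k - 3)*(k^2 - 4*k) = k^3*(k - 3)*(k - 4)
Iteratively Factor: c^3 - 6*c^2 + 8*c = (c - 2)*(c^2 - 4*c) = c*(c - 2)*(c - 4)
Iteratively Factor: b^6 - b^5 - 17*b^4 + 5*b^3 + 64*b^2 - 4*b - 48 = (b + 3)*(b^5 - 4*b^4 - 5*b^3 + 20*b^2 + 4*b - 16) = (b + 2)*(b + 3)*(b^4 - 6*b^3 + 7*b^2 + 6*b - 8) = (b + 1)*(b + 2)*(b + 3)*(b^3 - 7*b^2 + 14*b - 8) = (b - 4)*(b + 1)*(b + 2)*(b + 3)*(b^2 - 3*b + 2) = (b - 4)*(b - 1)*(b + 1)*(b + 2)*(b + 3)*(b - 2)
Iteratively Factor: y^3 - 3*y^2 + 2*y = (y - 2)*(y^2 - y) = y*(y - 2)*(y - 1)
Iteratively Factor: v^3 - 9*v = (v + 3)*(v^2 - 3*v) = (v - 3)*(v + 3)*(v)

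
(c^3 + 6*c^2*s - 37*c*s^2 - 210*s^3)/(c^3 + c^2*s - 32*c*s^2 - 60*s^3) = (c + 7*s)/(c + 2*s)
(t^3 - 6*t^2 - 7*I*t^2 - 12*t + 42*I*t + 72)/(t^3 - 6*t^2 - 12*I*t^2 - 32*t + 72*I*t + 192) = (t - 3*I)/(t - 8*I)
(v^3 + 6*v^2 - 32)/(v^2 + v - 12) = (v^2 + 2*v - 8)/(v - 3)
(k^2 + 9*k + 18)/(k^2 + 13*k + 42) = (k + 3)/(k + 7)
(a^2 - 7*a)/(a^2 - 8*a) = (a - 7)/(a - 8)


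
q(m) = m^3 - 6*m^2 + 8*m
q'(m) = 3*m^2 - 12*m + 8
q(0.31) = 1.93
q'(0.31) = 4.57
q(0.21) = 1.42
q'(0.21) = 5.61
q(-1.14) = -18.40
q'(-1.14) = 25.58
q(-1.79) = -39.28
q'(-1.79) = 39.09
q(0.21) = 1.42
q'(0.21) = 5.61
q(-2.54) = -75.42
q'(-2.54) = 57.83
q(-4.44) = -241.33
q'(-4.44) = 120.42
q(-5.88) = -457.78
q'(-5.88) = 182.28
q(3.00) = -3.00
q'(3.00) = -1.00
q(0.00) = 0.00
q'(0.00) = 8.00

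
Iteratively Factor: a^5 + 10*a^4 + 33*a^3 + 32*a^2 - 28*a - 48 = (a - 1)*(a^4 + 11*a^3 + 44*a^2 + 76*a + 48) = (a - 1)*(a + 2)*(a^3 + 9*a^2 + 26*a + 24) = (a - 1)*(a + 2)*(a + 4)*(a^2 + 5*a + 6) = (a - 1)*(a + 2)*(a + 3)*(a + 4)*(a + 2)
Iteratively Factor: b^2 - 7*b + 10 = (b - 2)*(b - 5)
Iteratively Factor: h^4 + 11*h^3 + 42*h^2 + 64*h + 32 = (h + 1)*(h^3 + 10*h^2 + 32*h + 32) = (h + 1)*(h + 4)*(h^2 + 6*h + 8) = (h + 1)*(h + 4)^2*(h + 2)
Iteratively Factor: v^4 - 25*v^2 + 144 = (v + 3)*(v^3 - 3*v^2 - 16*v + 48) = (v - 4)*(v + 3)*(v^2 + v - 12) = (v - 4)*(v + 3)*(v + 4)*(v - 3)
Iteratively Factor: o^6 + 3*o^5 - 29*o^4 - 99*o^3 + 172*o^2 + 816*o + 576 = (o + 4)*(o^5 - o^4 - 25*o^3 + o^2 + 168*o + 144) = (o - 4)*(o + 4)*(o^4 + 3*o^3 - 13*o^2 - 51*o - 36) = (o - 4)*(o + 1)*(o + 4)*(o^3 + 2*o^2 - 15*o - 36) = (o - 4)*(o + 1)*(o + 3)*(o + 4)*(o^2 - o - 12) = (o - 4)^2*(o + 1)*(o + 3)*(o + 4)*(o + 3)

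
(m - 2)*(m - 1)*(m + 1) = m^3 - 2*m^2 - m + 2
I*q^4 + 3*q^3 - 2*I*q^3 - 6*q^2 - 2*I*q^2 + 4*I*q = q*(q - 2)*(q - 2*I)*(I*q + 1)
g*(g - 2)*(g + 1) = g^3 - g^2 - 2*g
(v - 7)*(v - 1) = v^2 - 8*v + 7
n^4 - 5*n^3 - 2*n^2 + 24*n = n*(n - 4)*(n - 3)*(n + 2)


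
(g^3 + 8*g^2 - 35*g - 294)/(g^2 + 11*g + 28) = (g^2 + g - 42)/(g + 4)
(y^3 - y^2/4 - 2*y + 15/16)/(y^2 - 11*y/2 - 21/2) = (8*y^2 - 14*y + 5)/(8*(y - 7))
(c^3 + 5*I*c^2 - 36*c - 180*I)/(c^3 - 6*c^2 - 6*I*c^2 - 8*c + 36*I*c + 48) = (c^2 + c*(6 + 5*I) + 30*I)/(c^2 - 6*I*c - 8)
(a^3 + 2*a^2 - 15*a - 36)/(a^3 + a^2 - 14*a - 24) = (a + 3)/(a + 2)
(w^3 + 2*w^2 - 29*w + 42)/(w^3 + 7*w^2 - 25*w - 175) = (w^2 - 5*w + 6)/(w^2 - 25)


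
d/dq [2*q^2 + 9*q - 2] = 4*q + 9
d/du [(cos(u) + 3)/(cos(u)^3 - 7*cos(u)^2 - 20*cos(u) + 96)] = (-81*cos(u)/2 + cos(2*u) + cos(3*u)/2 - 155)*sin(u)/(cos(u)^3 - 7*cos(u)^2 - 20*cos(u) + 96)^2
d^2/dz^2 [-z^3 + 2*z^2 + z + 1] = 4 - 6*z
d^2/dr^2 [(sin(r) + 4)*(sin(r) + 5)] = -9*sin(r) + 2*cos(2*r)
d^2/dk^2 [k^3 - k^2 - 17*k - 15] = 6*k - 2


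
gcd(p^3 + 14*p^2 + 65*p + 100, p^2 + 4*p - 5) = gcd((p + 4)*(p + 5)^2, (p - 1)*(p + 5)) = p + 5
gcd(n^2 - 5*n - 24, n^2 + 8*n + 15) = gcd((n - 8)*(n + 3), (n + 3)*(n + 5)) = n + 3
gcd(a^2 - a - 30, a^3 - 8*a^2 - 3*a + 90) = a - 6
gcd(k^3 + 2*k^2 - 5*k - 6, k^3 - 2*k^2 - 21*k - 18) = k^2 + 4*k + 3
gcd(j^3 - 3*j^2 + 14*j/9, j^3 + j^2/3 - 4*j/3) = j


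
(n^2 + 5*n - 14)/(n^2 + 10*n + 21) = (n - 2)/(n + 3)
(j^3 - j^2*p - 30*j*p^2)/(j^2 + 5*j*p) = j - 6*p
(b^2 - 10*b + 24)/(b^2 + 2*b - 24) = (b - 6)/(b + 6)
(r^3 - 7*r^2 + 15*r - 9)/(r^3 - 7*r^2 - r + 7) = (r^2 - 6*r + 9)/(r^2 - 6*r - 7)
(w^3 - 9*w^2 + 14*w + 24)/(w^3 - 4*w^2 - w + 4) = (w - 6)/(w - 1)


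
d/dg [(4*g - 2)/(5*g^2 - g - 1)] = 2*(-10*g^2 + 10*g - 3)/(25*g^4 - 10*g^3 - 9*g^2 + 2*g + 1)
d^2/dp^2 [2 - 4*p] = 0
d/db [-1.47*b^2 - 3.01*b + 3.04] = -2.94*b - 3.01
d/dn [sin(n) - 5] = cos(n)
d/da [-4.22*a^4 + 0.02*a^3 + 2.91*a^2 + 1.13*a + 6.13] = -16.88*a^3 + 0.06*a^2 + 5.82*a + 1.13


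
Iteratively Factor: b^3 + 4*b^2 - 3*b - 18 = (b + 3)*(b^2 + b - 6) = (b + 3)^2*(b - 2)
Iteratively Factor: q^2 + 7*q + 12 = (q + 3)*(q + 4)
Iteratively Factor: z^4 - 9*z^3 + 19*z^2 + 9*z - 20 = (z - 1)*(z^3 - 8*z^2 + 11*z + 20) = (z - 4)*(z - 1)*(z^2 - 4*z - 5) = (z - 5)*(z - 4)*(z - 1)*(z + 1)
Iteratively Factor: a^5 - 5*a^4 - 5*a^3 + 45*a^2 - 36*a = (a - 1)*(a^4 - 4*a^3 - 9*a^2 + 36*a) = (a - 3)*(a - 1)*(a^3 - a^2 - 12*a) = (a - 4)*(a - 3)*(a - 1)*(a^2 + 3*a) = (a - 4)*(a - 3)*(a - 1)*(a + 3)*(a)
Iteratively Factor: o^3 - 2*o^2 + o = (o - 1)*(o^2 - o) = (o - 1)^2*(o)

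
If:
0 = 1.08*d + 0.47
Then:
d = -0.44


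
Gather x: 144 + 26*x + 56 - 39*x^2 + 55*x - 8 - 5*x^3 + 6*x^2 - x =-5*x^3 - 33*x^2 + 80*x + 192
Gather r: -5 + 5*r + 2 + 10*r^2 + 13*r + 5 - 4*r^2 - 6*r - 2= 6*r^2 + 12*r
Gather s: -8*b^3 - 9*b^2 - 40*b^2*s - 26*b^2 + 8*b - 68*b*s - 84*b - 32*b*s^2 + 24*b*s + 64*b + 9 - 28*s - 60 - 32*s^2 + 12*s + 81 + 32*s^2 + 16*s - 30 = -8*b^3 - 35*b^2 - 32*b*s^2 - 12*b + s*(-40*b^2 - 44*b)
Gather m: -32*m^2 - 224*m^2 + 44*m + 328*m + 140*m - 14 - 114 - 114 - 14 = -256*m^2 + 512*m - 256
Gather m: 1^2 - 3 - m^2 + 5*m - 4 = -m^2 + 5*m - 6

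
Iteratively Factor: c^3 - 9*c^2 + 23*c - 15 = (c - 5)*(c^2 - 4*c + 3) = (c - 5)*(c - 3)*(c - 1)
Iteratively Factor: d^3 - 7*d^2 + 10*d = (d)*(d^2 - 7*d + 10) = d*(d - 2)*(d - 5)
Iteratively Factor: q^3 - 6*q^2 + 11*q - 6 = (q - 3)*(q^2 - 3*q + 2) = (q - 3)*(q - 1)*(q - 2)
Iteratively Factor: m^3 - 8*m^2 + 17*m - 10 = (m - 1)*(m^2 - 7*m + 10) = (m - 2)*(m - 1)*(m - 5)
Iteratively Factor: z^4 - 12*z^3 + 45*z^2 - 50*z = (z - 5)*(z^3 - 7*z^2 + 10*z) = (z - 5)^2*(z^2 - 2*z) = (z - 5)^2*(z - 2)*(z)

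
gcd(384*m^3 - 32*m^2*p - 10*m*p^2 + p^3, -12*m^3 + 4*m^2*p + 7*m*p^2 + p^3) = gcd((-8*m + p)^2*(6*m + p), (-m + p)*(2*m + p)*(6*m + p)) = 6*m + p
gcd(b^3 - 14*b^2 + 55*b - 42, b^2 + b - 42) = b - 6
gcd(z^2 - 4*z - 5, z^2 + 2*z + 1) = z + 1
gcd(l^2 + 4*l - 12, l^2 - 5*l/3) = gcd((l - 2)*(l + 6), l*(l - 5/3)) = 1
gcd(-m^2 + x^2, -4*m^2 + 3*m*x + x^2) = -m + x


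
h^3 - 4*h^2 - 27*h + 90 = (h - 6)*(h - 3)*(h + 5)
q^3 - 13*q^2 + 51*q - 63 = (q - 7)*(q - 3)^2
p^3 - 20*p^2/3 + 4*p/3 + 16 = (p - 6)*(p - 2)*(p + 4/3)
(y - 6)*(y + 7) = y^2 + y - 42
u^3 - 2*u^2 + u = u*(u - 1)^2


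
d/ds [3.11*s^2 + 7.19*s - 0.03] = 6.22*s + 7.19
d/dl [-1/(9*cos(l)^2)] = -2*sin(l)/(9*cos(l)^3)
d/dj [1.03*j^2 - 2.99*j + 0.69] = 2.06*j - 2.99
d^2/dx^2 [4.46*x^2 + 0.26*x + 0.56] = 8.92000000000000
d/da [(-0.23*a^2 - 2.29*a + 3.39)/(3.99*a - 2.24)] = (-0.9177*a^2 + 1.0304*a - 8.3965)/(15.9201*a^2 - 17.8752*a + 5.0176)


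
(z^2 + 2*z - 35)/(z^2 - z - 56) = (z - 5)/(z - 8)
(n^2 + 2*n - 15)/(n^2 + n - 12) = (n + 5)/(n + 4)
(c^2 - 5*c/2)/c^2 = (c - 5/2)/c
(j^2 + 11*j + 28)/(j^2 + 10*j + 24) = (j + 7)/(j + 6)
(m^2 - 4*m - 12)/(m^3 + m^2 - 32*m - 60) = 1/(m + 5)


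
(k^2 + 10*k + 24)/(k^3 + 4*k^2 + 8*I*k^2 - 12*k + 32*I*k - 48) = (k + 6)/(k^2 + 8*I*k - 12)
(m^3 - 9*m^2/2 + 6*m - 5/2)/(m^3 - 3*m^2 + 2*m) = (2*m^2 - 7*m + 5)/(2*m*(m - 2))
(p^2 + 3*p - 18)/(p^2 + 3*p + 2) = (p^2 + 3*p - 18)/(p^2 + 3*p + 2)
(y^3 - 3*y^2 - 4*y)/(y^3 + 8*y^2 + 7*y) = (y - 4)/(y + 7)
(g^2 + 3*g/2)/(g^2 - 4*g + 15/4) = 2*g*(2*g + 3)/(4*g^2 - 16*g + 15)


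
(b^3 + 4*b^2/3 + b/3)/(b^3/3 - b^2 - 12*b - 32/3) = b*(3*b + 1)/(b^2 - 4*b - 32)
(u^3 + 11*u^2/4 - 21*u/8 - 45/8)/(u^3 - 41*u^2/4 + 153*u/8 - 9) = (4*u^2 + 17*u + 15)/(4*u^2 - 35*u + 24)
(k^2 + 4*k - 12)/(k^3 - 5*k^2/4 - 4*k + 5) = 4*(k + 6)/(4*k^2 + 3*k - 10)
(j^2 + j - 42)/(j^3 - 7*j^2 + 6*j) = (j + 7)/(j*(j - 1))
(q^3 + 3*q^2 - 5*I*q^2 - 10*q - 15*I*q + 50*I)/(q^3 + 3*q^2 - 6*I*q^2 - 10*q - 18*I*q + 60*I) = (q - 5*I)/(q - 6*I)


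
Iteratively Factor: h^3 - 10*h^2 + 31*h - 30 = (h - 5)*(h^2 - 5*h + 6) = (h - 5)*(h - 3)*(h - 2)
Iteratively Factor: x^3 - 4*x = (x + 2)*(x^2 - 2*x) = x*(x + 2)*(x - 2)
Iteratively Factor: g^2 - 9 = (g - 3)*(g + 3)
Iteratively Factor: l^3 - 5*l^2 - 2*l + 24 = (l + 2)*(l^2 - 7*l + 12) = (l - 4)*(l + 2)*(l - 3)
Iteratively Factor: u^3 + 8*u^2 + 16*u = (u)*(u^2 + 8*u + 16) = u*(u + 4)*(u + 4)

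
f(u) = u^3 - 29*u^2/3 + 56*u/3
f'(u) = 3*u^2 - 58*u/3 + 56/3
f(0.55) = 7.51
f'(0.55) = 8.94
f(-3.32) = -205.12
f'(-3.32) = 115.92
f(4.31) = -19.05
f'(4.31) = -8.93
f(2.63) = 0.42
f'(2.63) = -11.43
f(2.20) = 4.93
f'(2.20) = -9.35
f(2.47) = 2.20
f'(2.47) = -10.78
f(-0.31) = -6.75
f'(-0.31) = 24.95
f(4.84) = -22.72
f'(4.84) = -4.63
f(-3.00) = -170.00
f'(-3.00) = 103.67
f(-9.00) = -1680.00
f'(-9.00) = 435.67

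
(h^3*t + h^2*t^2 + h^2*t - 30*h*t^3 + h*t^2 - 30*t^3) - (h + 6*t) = h^3*t + h^2*t^2 + h^2*t - 30*h*t^3 + h*t^2 - h - 30*t^3 - 6*t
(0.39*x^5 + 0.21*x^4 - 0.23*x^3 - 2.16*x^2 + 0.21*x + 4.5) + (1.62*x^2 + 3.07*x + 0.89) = 0.39*x^5 + 0.21*x^4 - 0.23*x^3 - 0.54*x^2 + 3.28*x + 5.39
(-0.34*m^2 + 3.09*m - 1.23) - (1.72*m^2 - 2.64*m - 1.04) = -2.06*m^2 + 5.73*m - 0.19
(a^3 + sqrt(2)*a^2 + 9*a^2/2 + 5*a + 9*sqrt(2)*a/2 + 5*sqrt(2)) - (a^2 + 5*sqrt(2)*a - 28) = a^3 + sqrt(2)*a^2 + 7*a^2/2 - sqrt(2)*a/2 + 5*a + 5*sqrt(2) + 28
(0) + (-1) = -1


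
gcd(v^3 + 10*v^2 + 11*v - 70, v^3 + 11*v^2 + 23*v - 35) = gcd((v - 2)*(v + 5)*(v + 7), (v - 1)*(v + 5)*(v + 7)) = v^2 + 12*v + 35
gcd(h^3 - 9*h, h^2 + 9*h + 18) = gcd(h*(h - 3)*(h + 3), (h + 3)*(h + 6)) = h + 3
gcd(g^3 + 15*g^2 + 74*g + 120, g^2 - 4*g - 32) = g + 4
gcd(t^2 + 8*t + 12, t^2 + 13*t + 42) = t + 6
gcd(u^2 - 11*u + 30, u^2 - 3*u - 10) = u - 5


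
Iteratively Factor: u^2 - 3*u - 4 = (u - 4)*(u + 1)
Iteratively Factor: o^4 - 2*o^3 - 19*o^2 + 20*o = (o - 1)*(o^3 - o^2 - 20*o) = (o - 1)*(o + 4)*(o^2 - 5*o) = o*(o - 1)*(o + 4)*(o - 5)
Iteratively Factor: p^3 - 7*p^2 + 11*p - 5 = (p - 5)*(p^2 - 2*p + 1) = (p - 5)*(p - 1)*(p - 1)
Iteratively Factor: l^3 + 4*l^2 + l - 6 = (l - 1)*(l^2 + 5*l + 6) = (l - 1)*(l + 3)*(l + 2)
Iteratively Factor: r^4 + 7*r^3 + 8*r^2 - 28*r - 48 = (r + 4)*(r^3 + 3*r^2 - 4*r - 12) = (r + 3)*(r + 4)*(r^2 - 4) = (r - 2)*(r + 3)*(r + 4)*(r + 2)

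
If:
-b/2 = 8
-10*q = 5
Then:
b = -16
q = -1/2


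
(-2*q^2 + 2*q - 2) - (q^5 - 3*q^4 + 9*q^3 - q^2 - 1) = -q^5 + 3*q^4 - 9*q^3 - q^2 + 2*q - 1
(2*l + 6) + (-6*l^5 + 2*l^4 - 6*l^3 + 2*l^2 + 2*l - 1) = -6*l^5 + 2*l^4 - 6*l^3 + 2*l^2 + 4*l + 5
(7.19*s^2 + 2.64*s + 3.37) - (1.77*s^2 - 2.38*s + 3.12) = 5.42*s^2 + 5.02*s + 0.25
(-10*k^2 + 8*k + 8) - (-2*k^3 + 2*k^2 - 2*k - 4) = 2*k^3 - 12*k^2 + 10*k + 12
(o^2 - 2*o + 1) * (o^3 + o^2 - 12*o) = o^5 - o^4 - 13*o^3 + 25*o^2 - 12*o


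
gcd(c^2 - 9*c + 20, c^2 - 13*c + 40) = c - 5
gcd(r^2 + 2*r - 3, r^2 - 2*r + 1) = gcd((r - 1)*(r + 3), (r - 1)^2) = r - 1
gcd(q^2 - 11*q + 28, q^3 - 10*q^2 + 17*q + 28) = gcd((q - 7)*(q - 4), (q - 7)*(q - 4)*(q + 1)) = q^2 - 11*q + 28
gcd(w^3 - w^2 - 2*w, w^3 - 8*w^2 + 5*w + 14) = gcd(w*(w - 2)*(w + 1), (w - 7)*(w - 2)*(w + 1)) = w^2 - w - 2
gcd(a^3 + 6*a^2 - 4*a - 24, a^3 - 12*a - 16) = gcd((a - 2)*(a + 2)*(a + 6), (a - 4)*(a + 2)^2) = a + 2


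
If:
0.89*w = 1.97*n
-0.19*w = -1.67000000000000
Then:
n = 3.97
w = 8.79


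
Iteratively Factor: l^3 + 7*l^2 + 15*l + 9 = (l + 3)*(l^2 + 4*l + 3) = (l + 1)*(l + 3)*(l + 3)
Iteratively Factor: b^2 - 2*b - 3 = (b + 1)*(b - 3)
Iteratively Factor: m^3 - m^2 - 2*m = (m)*(m^2 - m - 2) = m*(m - 2)*(m + 1)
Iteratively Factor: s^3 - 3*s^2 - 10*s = (s - 5)*(s^2 + 2*s) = (s - 5)*(s + 2)*(s)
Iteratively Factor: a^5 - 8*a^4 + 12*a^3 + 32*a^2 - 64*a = (a)*(a^4 - 8*a^3 + 12*a^2 + 32*a - 64) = a*(a - 4)*(a^3 - 4*a^2 - 4*a + 16) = a*(a - 4)^2*(a^2 - 4) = a*(a - 4)^2*(a + 2)*(a - 2)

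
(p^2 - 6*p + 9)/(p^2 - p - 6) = (p - 3)/(p + 2)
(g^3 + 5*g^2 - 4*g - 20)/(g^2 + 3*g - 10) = g + 2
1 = 1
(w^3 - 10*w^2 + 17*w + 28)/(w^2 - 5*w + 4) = (w^2 - 6*w - 7)/(w - 1)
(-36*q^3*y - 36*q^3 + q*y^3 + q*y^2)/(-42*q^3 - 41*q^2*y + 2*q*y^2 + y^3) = q*(6*q*y + 6*q + y^2 + y)/(7*q^2 + 8*q*y + y^2)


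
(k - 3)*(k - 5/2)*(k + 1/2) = k^3 - 5*k^2 + 19*k/4 + 15/4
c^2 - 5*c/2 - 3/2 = (c - 3)*(c + 1/2)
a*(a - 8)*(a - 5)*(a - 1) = a^4 - 14*a^3 + 53*a^2 - 40*a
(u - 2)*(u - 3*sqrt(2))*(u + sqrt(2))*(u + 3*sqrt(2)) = u^4 - 2*u^3 + sqrt(2)*u^3 - 18*u^2 - 2*sqrt(2)*u^2 - 18*sqrt(2)*u + 36*u + 36*sqrt(2)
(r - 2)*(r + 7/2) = r^2 + 3*r/2 - 7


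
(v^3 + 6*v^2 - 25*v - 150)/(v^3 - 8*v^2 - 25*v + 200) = (v + 6)/(v - 8)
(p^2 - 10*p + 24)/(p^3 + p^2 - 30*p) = (p^2 - 10*p + 24)/(p*(p^2 + p - 30))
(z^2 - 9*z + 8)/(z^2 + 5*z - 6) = (z - 8)/(z + 6)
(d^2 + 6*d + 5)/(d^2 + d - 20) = (d + 1)/(d - 4)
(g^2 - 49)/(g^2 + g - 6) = (g^2 - 49)/(g^2 + g - 6)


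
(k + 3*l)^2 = k^2 + 6*k*l + 9*l^2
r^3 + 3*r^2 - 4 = (r - 1)*(r + 2)^2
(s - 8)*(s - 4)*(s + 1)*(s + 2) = s^4 - 9*s^3 - 2*s^2 + 72*s + 64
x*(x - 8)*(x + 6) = x^3 - 2*x^2 - 48*x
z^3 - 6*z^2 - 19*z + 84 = (z - 7)*(z - 3)*(z + 4)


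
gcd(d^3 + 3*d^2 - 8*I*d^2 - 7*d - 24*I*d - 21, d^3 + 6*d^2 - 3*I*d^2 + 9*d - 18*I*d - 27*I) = d + 3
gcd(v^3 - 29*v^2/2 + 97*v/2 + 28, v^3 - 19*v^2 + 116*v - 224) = v^2 - 15*v + 56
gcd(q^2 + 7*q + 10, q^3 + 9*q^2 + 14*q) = q + 2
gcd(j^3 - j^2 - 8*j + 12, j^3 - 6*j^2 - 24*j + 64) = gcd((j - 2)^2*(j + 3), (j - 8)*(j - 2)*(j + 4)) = j - 2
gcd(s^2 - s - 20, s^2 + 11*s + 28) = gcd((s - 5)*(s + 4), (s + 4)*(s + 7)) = s + 4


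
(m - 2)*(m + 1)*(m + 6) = m^3 + 5*m^2 - 8*m - 12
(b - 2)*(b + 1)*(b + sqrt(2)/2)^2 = b^4 - b^3 + sqrt(2)*b^3 - 3*b^2/2 - sqrt(2)*b^2 - 2*sqrt(2)*b - b/2 - 1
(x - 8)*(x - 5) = x^2 - 13*x + 40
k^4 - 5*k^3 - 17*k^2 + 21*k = k*(k - 7)*(k - 1)*(k + 3)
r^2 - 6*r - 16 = (r - 8)*(r + 2)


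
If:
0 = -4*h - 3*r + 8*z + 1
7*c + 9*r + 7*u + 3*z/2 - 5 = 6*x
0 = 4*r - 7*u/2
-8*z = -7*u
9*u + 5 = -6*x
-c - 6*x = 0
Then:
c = 2015/1411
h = -1039/5644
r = -490/1411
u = -560/1411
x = -2015/8466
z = -490/1411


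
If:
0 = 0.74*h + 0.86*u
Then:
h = -1.16216216216216*u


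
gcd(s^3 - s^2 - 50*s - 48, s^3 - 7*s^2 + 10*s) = 1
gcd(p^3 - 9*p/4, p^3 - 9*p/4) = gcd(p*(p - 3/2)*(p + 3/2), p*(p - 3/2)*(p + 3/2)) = p^3 - 9*p/4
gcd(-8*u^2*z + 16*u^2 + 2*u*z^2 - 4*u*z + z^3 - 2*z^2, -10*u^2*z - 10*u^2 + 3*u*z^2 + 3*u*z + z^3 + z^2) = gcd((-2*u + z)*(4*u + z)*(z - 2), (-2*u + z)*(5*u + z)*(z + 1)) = -2*u + z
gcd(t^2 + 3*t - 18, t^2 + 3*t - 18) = t^2 + 3*t - 18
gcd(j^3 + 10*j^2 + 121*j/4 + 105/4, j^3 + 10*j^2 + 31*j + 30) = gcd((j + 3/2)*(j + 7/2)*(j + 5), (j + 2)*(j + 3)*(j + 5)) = j + 5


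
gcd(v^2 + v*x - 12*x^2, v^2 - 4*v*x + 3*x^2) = -v + 3*x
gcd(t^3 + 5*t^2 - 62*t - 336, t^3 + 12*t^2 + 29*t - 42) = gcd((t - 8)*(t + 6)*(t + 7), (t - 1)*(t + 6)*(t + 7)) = t^2 + 13*t + 42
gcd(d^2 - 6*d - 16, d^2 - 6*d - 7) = 1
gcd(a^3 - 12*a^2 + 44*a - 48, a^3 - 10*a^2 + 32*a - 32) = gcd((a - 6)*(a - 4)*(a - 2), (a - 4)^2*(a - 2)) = a^2 - 6*a + 8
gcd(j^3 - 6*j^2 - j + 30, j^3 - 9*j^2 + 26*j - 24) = j - 3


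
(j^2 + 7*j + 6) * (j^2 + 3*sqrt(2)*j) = j^4 + 3*sqrt(2)*j^3 + 7*j^3 + 6*j^2 + 21*sqrt(2)*j^2 + 18*sqrt(2)*j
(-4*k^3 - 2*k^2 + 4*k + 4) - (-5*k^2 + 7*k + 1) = -4*k^3 + 3*k^2 - 3*k + 3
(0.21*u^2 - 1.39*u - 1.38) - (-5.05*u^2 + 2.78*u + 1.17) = 5.26*u^2 - 4.17*u - 2.55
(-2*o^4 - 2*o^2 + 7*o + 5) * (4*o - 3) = -8*o^5 + 6*o^4 - 8*o^3 + 34*o^2 - o - 15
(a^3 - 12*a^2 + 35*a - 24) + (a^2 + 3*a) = a^3 - 11*a^2 + 38*a - 24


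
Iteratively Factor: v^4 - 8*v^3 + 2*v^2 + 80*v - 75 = (v + 3)*(v^3 - 11*v^2 + 35*v - 25) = (v - 5)*(v + 3)*(v^2 - 6*v + 5) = (v - 5)*(v - 1)*(v + 3)*(v - 5)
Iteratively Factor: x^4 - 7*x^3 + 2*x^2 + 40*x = (x + 2)*(x^3 - 9*x^2 + 20*x) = (x - 4)*(x + 2)*(x^2 - 5*x) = (x - 5)*(x - 4)*(x + 2)*(x)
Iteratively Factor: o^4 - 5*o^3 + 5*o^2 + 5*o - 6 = (o - 2)*(o^3 - 3*o^2 - o + 3) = (o - 2)*(o + 1)*(o^2 - 4*o + 3) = (o - 2)*(o - 1)*(o + 1)*(o - 3)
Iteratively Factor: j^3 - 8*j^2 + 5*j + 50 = (j + 2)*(j^2 - 10*j + 25) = (j - 5)*(j + 2)*(j - 5)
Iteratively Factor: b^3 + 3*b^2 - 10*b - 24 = (b - 3)*(b^2 + 6*b + 8) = (b - 3)*(b + 4)*(b + 2)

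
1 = 1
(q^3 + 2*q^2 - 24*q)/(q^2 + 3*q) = (q^2 + 2*q - 24)/(q + 3)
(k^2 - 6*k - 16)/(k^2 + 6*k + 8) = (k - 8)/(k + 4)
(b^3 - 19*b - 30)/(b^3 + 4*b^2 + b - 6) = (b - 5)/(b - 1)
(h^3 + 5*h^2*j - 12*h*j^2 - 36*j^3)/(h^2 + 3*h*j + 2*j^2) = (h^2 + 3*h*j - 18*j^2)/(h + j)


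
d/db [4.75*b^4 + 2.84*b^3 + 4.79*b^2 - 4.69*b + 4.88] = 19.0*b^3 + 8.52*b^2 + 9.58*b - 4.69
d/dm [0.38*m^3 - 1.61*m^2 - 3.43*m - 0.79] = 1.14*m^2 - 3.22*m - 3.43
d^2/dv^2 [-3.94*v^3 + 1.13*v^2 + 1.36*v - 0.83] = 2.26 - 23.64*v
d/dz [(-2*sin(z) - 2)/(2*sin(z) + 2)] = 0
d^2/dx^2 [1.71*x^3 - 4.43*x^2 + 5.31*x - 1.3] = 10.26*x - 8.86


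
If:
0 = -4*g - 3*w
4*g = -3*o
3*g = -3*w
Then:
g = 0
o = 0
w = 0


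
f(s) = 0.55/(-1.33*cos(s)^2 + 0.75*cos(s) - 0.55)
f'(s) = 0.55*(-2.66*sin(s)*cos(s) + 0.75*sin(s))/(-1.33*cos(s)^2 + 0.75*cos(s) - 0.55)^2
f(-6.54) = -0.51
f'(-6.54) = 0.22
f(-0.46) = -0.58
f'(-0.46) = 0.45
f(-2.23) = -0.36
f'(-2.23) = -0.45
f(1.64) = -0.90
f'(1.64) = 1.39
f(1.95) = -0.54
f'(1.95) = 0.87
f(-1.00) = -1.03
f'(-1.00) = 1.12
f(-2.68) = -0.24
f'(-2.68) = -0.15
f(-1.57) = -1.00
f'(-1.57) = -1.36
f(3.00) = -0.21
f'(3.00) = 0.04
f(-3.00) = -0.21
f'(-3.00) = -0.04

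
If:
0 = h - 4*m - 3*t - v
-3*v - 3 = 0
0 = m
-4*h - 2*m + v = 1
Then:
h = -1/2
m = 0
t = 1/6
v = -1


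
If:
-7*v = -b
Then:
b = 7*v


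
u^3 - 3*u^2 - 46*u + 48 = (u - 8)*(u - 1)*(u + 6)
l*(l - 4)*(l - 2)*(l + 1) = l^4 - 5*l^3 + 2*l^2 + 8*l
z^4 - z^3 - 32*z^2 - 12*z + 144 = (z - 6)*(z - 2)*(z + 3)*(z + 4)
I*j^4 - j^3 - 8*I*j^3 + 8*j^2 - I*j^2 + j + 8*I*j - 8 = (j - 8)*(j - 1)*(j + I)*(I*j + I)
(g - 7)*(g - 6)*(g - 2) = g^3 - 15*g^2 + 68*g - 84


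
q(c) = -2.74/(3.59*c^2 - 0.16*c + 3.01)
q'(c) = -2.74*(0.16 - 7.18*c)/(3.59*c^2 - 0.16*c + 3.01)^2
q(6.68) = -0.02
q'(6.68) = 0.00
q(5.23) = -0.03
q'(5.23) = 0.01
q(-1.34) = -0.28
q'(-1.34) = -0.29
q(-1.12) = -0.36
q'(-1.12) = -0.38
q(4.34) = -0.04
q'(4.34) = 0.02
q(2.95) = -0.08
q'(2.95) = 0.05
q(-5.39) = -0.03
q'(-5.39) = -0.01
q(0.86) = -0.50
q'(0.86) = 0.54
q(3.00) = -0.08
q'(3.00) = 0.05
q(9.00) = -0.01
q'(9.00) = 0.00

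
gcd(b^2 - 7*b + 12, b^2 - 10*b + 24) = b - 4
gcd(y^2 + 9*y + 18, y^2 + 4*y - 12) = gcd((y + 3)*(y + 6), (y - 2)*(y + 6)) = y + 6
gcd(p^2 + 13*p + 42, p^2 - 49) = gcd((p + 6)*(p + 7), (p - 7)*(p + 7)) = p + 7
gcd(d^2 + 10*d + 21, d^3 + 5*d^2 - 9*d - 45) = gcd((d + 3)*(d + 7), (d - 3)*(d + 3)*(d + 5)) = d + 3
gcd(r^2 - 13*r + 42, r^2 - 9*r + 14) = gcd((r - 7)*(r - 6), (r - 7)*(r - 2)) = r - 7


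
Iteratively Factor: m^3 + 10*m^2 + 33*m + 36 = (m + 4)*(m^2 + 6*m + 9) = (m + 3)*(m + 4)*(m + 3)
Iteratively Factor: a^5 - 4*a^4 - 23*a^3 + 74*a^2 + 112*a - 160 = (a - 5)*(a^4 + a^3 - 18*a^2 - 16*a + 32) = (a - 5)*(a + 2)*(a^3 - a^2 - 16*a + 16) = (a - 5)*(a - 1)*(a + 2)*(a^2 - 16) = (a - 5)*(a - 1)*(a + 2)*(a + 4)*(a - 4)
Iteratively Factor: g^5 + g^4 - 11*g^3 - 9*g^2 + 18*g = (g - 3)*(g^4 + 4*g^3 + g^2 - 6*g) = (g - 3)*(g - 1)*(g^3 + 5*g^2 + 6*g) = (g - 3)*(g - 1)*(g + 3)*(g^2 + 2*g) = g*(g - 3)*(g - 1)*(g + 3)*(g + 2)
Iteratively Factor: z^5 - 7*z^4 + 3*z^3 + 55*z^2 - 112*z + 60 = (z - 1)*(z^4 - 6*z^3 - 3*z^2 + 52*z - 60) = (z - 5)*(z - 1)*(z^3 - z^2 - 8*z + 12) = (z - 5)*(z - 2)*(z - 1)*(z^2 + z - 6) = (z - 5)*(z - 2)*(z - 1)*(z + 3)*(z - 2)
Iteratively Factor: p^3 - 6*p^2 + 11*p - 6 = (p - 2)*(p^2 - 4*p + 3) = (p - 3)*(p - 2)*(p - 1)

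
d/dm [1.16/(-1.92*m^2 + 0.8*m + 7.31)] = (4.4544*m - 0.928)/(-1.92*m^2 + 0.8*m + 7.31)^2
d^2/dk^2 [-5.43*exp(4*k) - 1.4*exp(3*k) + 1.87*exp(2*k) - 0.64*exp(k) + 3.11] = (-86.88*exp(3*k) - 12.6*exp(2*k) + 7.48*exp(k) - 0.64)*exp(k)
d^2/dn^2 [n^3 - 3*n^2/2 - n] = 6*n - 3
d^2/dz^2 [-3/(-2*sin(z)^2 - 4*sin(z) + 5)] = 12*(-4*sin(z)^4 - 6*sin(z)^3 - 8*sin(z)^2 + 7*sin(z) + 13)/(4*sin(z) - cos(2*z) - 4)^3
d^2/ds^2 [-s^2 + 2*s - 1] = -2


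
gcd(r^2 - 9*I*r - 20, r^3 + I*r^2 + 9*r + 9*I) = 1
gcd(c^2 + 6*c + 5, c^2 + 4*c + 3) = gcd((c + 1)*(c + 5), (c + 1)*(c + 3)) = c + 1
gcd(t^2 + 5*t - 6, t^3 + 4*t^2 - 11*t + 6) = t^2 + 5*t - 6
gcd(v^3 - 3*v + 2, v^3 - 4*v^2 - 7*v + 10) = v^2 + v - 2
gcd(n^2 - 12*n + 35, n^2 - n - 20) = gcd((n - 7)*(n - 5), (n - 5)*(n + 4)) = n - 5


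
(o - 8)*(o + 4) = o^2 - 4*o - 32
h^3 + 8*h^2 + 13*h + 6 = (h + 1)^2*(h + 6)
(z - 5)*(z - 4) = z^2 - 9*z + 20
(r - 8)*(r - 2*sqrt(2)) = r^2 - 8*r - 2*sqrt(2)*r + 16*sqrt(2)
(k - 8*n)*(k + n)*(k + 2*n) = k^3 - 5*k^2*n - 22*k*n^2 - 16*n^3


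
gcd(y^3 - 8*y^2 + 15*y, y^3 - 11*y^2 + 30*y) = y^2 - 5*y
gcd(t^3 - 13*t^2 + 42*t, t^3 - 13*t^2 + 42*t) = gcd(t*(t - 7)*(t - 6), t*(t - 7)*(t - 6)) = t^3 - 13*t^2 + 42*t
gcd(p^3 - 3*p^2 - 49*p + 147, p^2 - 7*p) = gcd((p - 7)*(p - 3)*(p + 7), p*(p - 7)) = p - 7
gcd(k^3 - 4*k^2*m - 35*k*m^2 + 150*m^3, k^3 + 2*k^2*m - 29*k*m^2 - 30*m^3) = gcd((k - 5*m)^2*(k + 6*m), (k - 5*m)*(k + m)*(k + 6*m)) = k^2 + k*m - 30*m^2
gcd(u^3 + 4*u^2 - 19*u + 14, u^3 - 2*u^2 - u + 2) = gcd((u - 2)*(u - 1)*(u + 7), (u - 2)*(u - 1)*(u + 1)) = u^2 - 3*u + 2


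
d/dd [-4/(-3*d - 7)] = -12/(3*d + 7)^2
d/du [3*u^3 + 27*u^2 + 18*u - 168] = 9*u^2 + 54*u + 18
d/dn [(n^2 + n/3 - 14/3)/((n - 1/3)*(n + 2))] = 4*(3*n^2 + 18*n + 17)/(9*n^4 + 30*n^3 + 13*n^2 - 20*n + 4)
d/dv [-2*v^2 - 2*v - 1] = -4*v - 2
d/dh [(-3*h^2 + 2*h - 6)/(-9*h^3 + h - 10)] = (2*(3*h - 1)*(9*h^3 - h + 10) - (27*h^2 - 1)*(3*h^2 - 2*h + 6))/(9*h^3 - h + 10)^2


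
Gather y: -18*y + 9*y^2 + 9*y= 9*y^2 - 9*y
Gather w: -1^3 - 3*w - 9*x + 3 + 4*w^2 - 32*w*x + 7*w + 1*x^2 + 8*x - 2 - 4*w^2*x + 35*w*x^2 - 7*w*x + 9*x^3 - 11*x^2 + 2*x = w^2*(4 - 4*x) + w*(35*x^2 - 39*x + 4) + 9*x^3 - 10*x^2 + x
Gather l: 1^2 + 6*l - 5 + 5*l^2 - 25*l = 5*l^2 - 19*l - 4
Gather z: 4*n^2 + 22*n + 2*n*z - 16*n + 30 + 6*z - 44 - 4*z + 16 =4*n^2 + 6*n + z*(2*n + 2) + 2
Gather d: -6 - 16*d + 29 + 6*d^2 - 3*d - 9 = 6*d^2 - 19*d + 14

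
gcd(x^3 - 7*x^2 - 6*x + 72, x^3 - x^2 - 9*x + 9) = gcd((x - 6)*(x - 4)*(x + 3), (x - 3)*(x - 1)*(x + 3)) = x + 3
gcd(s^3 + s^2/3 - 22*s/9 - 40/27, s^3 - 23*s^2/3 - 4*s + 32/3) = s + 4/3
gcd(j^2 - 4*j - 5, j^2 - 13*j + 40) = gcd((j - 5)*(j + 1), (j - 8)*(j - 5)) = j - 5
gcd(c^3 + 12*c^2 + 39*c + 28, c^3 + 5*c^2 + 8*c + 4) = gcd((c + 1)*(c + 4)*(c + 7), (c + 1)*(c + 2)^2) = c + 1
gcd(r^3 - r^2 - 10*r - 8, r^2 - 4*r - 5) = r + 1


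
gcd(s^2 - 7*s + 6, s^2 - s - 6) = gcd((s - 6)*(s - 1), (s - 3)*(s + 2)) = 1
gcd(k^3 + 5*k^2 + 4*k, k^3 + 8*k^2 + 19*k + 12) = k^2 + 5*k + 4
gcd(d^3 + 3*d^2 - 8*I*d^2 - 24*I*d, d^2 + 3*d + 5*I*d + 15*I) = d + 3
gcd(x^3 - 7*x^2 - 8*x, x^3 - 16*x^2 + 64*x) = x^2 - 8*x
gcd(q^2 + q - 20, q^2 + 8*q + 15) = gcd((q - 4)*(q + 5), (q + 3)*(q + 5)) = q + 5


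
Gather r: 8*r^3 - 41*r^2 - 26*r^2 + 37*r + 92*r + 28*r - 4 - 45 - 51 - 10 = 8*r^3 - 67*r^2 + 157*r - 110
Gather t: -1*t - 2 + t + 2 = 0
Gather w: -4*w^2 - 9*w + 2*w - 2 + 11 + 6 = -4*w^2 - 7*w + 15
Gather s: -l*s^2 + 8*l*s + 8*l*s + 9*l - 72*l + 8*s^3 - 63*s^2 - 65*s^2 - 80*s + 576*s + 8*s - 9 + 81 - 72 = -63*l + 8*s^3 + s^2*(-l - 128) + s*(16*l + 504)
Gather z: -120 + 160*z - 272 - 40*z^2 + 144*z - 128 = -40*z^2 + 304*z - 520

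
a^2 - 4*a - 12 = (a - 6)*(a + 2)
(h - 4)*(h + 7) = h^2 + 3*h - 28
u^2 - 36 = (u - 6)*(u + 6)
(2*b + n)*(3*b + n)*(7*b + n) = 42*b^3 + 41*b^2*n + 12*b*n^2 + n^3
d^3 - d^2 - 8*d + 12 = (d - 2)^2*(d + 3)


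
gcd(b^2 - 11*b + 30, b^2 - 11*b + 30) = b^2 - 11*b + 30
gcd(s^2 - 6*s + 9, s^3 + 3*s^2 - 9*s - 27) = s - 3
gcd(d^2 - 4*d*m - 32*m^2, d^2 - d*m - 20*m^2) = d + 4*m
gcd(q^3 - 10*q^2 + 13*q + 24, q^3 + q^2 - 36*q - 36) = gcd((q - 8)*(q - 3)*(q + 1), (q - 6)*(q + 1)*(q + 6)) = q + 1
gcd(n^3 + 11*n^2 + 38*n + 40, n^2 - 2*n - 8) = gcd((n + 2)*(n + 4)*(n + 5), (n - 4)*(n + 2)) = n + 2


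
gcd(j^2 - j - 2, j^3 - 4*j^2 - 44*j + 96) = j - 2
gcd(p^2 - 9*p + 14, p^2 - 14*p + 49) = p - 7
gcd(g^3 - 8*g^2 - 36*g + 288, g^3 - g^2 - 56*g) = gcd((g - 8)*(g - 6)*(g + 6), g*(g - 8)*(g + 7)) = g - 8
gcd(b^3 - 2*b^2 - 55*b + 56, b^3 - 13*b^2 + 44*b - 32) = b^2 - 9*b + 8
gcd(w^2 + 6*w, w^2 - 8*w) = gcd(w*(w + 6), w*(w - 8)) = w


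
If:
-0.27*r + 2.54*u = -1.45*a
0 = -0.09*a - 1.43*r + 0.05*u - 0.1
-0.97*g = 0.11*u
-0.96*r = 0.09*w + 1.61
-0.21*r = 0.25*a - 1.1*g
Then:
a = 0.10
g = 0.01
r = -0.08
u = -0.06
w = -17.05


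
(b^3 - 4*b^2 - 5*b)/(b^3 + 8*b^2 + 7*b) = (b - 5)/(b + 7)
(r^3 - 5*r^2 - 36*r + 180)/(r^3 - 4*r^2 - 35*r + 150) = (r - 6)/(r - 5)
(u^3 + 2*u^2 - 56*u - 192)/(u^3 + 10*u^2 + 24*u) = (u - 8)/u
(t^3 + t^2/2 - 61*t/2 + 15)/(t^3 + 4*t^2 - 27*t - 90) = (t - 1/2)/(t + 3)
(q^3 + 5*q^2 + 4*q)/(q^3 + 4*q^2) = (q + 1)/q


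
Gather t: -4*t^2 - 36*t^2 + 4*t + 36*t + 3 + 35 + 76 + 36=-40*t^2 + 40*t + 150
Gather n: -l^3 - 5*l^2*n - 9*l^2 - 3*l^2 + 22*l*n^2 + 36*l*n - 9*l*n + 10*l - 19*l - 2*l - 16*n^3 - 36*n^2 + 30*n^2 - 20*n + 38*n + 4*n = -l^3 - 12*l^2 - 11*l - 16*n^3 + n^2*(22*l - 6) + n*(-5*l^2 + 27*l + 22)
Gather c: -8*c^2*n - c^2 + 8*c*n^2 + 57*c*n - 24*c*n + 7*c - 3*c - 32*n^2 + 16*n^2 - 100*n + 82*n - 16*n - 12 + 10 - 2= c^2*(-8*n - 1) + c*(8*n^2 + 33*n + 4) - 16*n^2 - 34*n - 4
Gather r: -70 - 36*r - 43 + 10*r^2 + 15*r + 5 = 10*r^2 - 21*r - 108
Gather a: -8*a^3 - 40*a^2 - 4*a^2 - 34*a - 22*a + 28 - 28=-8*a^3 - 44*a^2 - 56*a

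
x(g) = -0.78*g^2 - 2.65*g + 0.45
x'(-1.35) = -0.54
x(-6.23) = -13.31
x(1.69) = -6.26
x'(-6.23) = 7.07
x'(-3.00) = 2.03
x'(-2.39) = 1.08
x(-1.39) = 2.63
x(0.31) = -0.45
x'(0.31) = -3.13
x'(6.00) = -12.01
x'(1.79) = -5.44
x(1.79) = -6.79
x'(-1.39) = -0.48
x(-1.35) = 2.61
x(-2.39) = 2.33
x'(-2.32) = 0.97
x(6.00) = -43.53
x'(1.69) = -5.29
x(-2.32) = 2.40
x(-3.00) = 1.38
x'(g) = -1.56*g - 2.65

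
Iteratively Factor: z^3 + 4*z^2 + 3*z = (z)*(z^2 + 4*z + 3) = z*(z + 1)*(z + 3)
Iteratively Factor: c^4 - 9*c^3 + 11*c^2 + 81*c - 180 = (c - 5)*(c^3 - 4*c^2 - 9*c + 36) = (c - 5)*(c - 3)*(c^2 - c - 12) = (c - 5)*(c - 4)*(c - 3)*(c + 3)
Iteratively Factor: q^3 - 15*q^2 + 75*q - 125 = (q - 5)*(q^2 - 10*q + 25) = (q - 5)^2*(q - 5)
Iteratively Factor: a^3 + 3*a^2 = (a + 3)*(a^2) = a*(a + 3)*(a)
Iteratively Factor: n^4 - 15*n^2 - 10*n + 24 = (n - 1)*(n^3 + n^2 - 14*n - 24) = (n - 1)*(n + 3)*(n^2 - 2*n - 8) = (n - 4)*(n - 1)*(n + 3)*(n + 2)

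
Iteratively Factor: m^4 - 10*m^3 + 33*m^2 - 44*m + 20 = (m - 1)*(m^3 - 9*m^2 + 24*m - 20) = (m - 2)*(m - 1)*(m^2 - 7*m + 10) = (m - 5)*(m - 2)*(m - 1)*(m - 2)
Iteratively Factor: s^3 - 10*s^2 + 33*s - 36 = (s - 4)*(s^2 - 6*s + 9) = (s - 4)*(s - 3)*(s - 3)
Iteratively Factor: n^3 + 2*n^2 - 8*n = (n)*(n^2 + 2*n - 8) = n*(n + 4)*(n - 2)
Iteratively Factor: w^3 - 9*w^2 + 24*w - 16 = (w - 1)*(w^2 - 8*w + 16) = (w - 4)*(w - 1)*(w - 4)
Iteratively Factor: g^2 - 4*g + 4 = (g - 2)*(g - 2)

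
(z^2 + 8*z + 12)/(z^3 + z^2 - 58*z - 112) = (z + 6)/(z^2 - z - 56)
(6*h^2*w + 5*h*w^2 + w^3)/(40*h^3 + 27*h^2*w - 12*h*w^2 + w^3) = w*(6*h^2 + 5*h*w + w^2)/(40*h^3 + 27*h^2*w - 12*h*w^2 + w^3)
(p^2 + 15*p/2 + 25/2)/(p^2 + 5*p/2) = (p + 5)/p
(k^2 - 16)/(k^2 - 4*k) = (k + 4)/k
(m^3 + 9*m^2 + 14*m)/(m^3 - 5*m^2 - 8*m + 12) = m*(m + 7)/(m^2 - 7*m + 6)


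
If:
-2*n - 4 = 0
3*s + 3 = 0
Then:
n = -2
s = -1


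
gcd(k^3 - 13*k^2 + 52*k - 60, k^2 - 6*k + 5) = k - 5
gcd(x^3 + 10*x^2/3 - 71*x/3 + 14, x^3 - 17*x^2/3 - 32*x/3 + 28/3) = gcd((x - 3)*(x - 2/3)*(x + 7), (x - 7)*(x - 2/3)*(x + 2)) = x - 2/3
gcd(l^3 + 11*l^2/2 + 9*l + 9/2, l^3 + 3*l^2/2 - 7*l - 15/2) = l^2 + 4*l + 3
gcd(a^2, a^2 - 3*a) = a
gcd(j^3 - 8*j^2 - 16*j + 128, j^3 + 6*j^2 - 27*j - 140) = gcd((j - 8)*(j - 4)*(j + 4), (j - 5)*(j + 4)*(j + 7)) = j + 4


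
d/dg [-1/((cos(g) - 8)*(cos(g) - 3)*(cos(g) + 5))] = (3*sin(g)^2 + 12*cos(g) + 28)*sin(g)/((cos(g) - 8)^2*(cos(g) - 3)^2*(cos(g) + 5)^2)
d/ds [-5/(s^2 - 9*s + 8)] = 5*(2*s - 9)/(s^2 - 9*s + 8)^2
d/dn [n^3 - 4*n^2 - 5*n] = 3*n^2 - 8*n - 5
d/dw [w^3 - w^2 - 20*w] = 3*w^2 - 2*w - 20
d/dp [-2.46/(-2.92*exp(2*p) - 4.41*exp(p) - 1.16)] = (-14.3664*exp(p) - 10.8486)*exp(p)/(2.92*exp(2*p) + 4.41*exp(p) + 1.16)^2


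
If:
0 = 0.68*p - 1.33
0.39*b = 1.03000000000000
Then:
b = 2.64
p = 1.96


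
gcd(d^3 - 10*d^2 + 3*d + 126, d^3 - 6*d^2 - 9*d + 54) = d^2 - 3*d - 18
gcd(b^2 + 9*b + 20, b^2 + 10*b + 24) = b + 4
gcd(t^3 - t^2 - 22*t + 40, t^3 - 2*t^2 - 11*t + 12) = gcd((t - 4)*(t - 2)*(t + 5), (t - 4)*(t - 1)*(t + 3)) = t - 4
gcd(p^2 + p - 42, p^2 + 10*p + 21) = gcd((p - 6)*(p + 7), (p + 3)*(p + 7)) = p + 7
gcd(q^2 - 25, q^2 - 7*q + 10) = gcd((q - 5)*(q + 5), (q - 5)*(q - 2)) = q - 5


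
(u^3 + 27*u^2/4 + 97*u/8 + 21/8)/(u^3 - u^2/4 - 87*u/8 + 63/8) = (4*u^2 + 13*u + 3)/(4*u^2 - 15*u + 9)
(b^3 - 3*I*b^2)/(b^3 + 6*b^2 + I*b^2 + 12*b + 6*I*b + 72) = b^2/(b^2 + b*(6 + 4*I) + 24*I)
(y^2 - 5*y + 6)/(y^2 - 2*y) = (y - 3)/y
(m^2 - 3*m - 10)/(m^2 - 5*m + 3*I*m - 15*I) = (m + 2)/(m + 3*I)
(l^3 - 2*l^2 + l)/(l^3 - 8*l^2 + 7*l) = (l - 1)/(l - 7)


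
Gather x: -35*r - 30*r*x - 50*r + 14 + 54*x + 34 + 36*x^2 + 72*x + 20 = -85*r + 36*x^2 + x*(126 - 30*r) + 68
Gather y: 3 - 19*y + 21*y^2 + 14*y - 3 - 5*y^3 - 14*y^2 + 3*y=-5*y^3 + 7*y^2 - 2*y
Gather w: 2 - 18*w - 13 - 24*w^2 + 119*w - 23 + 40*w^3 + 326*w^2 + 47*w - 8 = 40*w^3 + 302*w^2 + 148*w - 42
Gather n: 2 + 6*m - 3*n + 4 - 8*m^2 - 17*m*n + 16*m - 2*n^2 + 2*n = -8*m^2 + 22*m - 2*n^2 + n*(-17*m - 1) + 6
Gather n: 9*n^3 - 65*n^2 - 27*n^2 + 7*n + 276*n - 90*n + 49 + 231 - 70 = 9*n^3 - 92*n^2 + 193*n + 210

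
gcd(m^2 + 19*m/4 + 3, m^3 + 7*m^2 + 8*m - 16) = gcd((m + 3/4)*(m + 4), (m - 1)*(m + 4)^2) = m + 4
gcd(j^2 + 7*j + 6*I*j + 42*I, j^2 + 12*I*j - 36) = j + 6*I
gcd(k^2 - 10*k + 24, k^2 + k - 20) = k - 4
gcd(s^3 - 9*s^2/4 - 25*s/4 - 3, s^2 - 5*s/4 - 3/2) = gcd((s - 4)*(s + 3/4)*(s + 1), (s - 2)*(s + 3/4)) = s + 3/4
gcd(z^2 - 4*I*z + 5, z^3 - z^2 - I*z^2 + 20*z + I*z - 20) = z - 5*I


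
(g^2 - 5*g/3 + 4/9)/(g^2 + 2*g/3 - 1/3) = (g - 4/3)/(g + 1)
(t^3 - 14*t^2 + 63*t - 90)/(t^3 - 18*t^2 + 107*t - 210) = (t - 3)/(t - 7)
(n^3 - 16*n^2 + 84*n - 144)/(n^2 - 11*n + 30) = (n^2 - 10*n + 24)/(n - 5)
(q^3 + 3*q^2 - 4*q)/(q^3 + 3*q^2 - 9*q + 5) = q*(q + 4)/(q^2 + 4*q - 5)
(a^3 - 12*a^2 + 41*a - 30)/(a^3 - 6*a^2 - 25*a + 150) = (a - 1)/(a + 5)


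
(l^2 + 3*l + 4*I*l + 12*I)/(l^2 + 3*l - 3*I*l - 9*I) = (l + 4*I)/(l - 3*I)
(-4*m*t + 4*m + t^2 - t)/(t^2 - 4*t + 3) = (-4*m + t)/(t - 3)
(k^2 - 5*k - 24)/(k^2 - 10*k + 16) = (k + 3)/(k - 2)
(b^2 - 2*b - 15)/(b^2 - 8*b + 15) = (b + 3)/(b - 3)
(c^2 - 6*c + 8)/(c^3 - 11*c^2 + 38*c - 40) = 1/(c - 5)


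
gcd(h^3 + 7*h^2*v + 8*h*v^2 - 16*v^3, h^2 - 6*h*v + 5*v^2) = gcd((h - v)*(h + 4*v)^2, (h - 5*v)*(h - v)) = -h + v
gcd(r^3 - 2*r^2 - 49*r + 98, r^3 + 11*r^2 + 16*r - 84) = r^2 + 5*r - 14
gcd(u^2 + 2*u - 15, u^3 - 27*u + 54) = u - 3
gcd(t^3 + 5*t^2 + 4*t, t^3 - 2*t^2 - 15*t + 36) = t + 4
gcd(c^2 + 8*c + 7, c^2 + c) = c + 1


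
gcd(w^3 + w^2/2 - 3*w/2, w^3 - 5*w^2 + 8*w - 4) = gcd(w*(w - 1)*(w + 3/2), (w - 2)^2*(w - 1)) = w - 1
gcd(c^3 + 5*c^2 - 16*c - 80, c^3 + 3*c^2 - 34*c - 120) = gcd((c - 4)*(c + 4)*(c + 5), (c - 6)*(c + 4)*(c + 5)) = c^2 + 9*c + 20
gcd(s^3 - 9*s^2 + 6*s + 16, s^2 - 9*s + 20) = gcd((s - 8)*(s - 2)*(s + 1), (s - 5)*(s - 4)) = 1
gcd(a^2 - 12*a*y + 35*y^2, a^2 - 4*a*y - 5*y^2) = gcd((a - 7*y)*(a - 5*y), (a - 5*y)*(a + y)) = -a + 5*y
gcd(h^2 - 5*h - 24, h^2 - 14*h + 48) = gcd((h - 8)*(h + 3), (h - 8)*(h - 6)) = h - 8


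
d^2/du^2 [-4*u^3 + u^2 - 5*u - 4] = 2 - 24*u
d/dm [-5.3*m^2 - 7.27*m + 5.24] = -10.6*m - 7.27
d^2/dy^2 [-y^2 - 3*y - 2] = -2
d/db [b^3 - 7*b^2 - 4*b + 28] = 3*b^2 - 14*b - 4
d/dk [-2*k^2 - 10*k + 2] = -4*k - 10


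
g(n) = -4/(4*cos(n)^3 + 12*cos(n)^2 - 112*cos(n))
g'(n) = -4*(12*sin(n)*cos(n)^2 + 24*sin(n)*cos(n) - 112*sin(n))/(4*cos(n)^3 + 12*cos(n)^2 - 112*cos(n))^2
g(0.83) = 0.06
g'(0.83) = 0.06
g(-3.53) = -0.04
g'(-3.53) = 0.02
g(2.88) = -0.03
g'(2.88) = 0.01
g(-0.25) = 0.04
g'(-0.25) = -0.01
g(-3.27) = -0.03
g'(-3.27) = 0.00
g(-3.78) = -0.04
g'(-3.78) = 0.03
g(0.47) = 0.05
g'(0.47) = 0.02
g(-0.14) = 0.04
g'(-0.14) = -0.00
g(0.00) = 0.04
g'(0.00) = 0.00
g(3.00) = -0.03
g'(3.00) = 0.00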